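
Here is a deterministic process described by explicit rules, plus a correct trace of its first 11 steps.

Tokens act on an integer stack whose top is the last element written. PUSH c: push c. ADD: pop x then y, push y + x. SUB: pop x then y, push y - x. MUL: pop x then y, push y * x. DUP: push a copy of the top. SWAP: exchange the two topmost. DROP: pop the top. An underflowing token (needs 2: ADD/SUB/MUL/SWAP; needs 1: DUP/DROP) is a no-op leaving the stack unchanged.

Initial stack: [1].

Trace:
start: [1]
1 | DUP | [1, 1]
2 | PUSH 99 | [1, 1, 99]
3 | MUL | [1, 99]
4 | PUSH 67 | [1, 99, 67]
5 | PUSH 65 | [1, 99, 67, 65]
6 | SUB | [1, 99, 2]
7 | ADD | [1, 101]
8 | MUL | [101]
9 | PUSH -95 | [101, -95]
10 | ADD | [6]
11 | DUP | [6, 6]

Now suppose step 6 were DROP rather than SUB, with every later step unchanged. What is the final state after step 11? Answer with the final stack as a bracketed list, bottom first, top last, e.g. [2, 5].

[71, 71]

(re-executing from step 6 with the substitution; state before step 6: [1, 99, 67, 65])
6 | DROP | [1, 99, 67]
7 | ADD | [1, 166]
8 | MUL | [166]
9 | PUSH -95 | [166, -95]
10 | ADD | [71]
11 | DUP | [71, 71]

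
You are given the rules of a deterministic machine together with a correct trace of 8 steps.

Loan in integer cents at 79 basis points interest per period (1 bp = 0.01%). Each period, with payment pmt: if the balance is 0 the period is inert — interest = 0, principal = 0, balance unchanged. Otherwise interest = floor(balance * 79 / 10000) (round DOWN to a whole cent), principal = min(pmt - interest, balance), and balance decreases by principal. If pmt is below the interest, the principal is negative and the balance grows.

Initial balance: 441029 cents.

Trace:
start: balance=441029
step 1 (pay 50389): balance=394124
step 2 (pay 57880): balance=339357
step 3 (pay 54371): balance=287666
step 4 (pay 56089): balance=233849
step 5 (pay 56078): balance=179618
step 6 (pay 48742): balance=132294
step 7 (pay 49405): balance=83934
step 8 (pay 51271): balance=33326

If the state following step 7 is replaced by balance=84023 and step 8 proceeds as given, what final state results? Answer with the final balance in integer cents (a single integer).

33415

state after step 7 := balance=84023
step 8 (pay 51271): balance=33415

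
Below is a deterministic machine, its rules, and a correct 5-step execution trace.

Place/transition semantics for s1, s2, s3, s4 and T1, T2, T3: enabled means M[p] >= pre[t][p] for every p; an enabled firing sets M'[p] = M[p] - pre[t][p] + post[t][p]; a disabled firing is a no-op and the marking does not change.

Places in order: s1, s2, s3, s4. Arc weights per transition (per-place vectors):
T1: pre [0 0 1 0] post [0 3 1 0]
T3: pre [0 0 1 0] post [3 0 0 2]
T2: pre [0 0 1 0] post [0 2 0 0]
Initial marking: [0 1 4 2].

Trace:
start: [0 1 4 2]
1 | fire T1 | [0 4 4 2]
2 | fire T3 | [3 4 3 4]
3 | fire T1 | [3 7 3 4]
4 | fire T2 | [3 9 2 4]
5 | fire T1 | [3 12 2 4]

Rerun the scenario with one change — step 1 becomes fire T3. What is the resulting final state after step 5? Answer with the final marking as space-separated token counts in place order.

(re-executing from step 1 with the substitution; state before step 1: [0 1 4 2])
1 | fire T3 | [3 1 3 4]
2 | fire T3 | [6 1 2 6]
3 | fire T1 | [6 4 2 6]
4 | fire T2 | [6 6 1 6]
5 | fire T1 | [6 9 1 6]

6 9 1 6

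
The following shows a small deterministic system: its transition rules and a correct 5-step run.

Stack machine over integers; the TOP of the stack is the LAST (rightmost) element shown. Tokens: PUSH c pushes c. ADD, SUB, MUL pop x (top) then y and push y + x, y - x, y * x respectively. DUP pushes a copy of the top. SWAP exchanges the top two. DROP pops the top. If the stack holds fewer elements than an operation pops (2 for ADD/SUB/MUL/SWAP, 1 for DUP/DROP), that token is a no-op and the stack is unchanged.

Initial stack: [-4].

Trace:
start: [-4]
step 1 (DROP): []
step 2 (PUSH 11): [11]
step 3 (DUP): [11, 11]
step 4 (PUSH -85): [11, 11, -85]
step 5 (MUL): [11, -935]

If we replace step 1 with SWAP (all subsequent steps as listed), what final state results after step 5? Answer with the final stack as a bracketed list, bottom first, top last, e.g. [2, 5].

(re-executing from step 1 with the substitution; state before step 1: [-4])
step 1 (SWAP): [-4]
step 2 (PUSH 11): [-4, 11]
step 3 (DUP): [-4, 11, 11]
step 4 (PUSH -85): [-4, 11, 11, -85]
step 5 (MUL): [-4, 11, -935]

[-4, 11, -935]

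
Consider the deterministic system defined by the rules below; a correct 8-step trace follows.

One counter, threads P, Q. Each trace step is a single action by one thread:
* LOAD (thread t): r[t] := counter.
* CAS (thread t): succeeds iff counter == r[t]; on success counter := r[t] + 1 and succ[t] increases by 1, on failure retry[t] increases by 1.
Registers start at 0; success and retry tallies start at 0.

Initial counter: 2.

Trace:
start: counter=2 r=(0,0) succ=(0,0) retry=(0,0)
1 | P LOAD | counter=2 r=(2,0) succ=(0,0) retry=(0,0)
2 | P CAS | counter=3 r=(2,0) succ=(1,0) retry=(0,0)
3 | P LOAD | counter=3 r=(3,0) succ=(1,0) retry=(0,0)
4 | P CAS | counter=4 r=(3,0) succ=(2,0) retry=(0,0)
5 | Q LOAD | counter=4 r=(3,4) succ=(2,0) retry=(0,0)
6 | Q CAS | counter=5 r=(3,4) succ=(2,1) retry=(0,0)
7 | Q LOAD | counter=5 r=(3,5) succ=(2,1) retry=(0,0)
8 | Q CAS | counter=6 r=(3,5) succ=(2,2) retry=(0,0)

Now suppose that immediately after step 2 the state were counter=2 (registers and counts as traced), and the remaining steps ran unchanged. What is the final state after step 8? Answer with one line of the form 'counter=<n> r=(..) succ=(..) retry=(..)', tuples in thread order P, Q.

state after step 2 := counter=2 r=(2,0) succ=(1,0) retry=(0,0)
3 | P LOAD | counter=2 r=(2,0) succ=(1,0) retry=(0,0)
4 | P CAS | counter=3 r=(2,0) succ=(2,0) retry=(0,0)
5 | Q LOAD | counter=3 r=(2,3) succ=(2,0) retry=(0,0)
6 | Q CAS | counter=4 r=(2,3) succ=(2,1) retry=(0,0)
7 | Q LOAD | counter=4 r=(2,4) succ=(2,1) retry=(0,0)
8 | Q CAS | counter=5 r=(2,4) succ=(2,2) retry=(0,0)

counter=5 r=(2,4) succ=(2,2) retry=(0,0)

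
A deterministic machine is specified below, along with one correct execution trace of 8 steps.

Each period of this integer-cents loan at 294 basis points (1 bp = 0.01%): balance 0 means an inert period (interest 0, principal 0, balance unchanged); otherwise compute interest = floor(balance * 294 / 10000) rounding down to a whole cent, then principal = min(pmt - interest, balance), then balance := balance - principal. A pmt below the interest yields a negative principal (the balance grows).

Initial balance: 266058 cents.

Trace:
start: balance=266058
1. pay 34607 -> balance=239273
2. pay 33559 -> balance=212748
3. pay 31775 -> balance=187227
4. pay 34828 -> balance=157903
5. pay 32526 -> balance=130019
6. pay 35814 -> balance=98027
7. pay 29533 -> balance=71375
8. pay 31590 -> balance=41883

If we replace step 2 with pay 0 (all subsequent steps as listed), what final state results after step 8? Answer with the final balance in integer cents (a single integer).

(re-executing from step 2 with the substitution; state before step 2: balance=239273)
2. pay 0 -> balance=246307
3. pay 31775 -> balance=221773
4. pay 34828 -> balance=193465
5. pay 32526 -> balance=166626
6. pay 35814 -> balance=135710
7. pay 29533 -> balance=110166
8. pay 31590 -> balance=81814

81814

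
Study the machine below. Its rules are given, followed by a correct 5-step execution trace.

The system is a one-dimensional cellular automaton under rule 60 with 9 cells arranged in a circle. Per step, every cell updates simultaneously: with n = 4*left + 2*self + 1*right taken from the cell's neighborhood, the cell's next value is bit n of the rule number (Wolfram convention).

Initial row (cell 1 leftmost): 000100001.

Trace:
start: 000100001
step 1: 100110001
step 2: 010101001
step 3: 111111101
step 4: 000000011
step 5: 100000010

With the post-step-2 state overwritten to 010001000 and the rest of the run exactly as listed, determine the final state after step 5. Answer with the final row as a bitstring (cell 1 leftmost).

state after step 2 := 010001000
step 3: 011001100
step 4: 010101010
step 5: 011111111

011111111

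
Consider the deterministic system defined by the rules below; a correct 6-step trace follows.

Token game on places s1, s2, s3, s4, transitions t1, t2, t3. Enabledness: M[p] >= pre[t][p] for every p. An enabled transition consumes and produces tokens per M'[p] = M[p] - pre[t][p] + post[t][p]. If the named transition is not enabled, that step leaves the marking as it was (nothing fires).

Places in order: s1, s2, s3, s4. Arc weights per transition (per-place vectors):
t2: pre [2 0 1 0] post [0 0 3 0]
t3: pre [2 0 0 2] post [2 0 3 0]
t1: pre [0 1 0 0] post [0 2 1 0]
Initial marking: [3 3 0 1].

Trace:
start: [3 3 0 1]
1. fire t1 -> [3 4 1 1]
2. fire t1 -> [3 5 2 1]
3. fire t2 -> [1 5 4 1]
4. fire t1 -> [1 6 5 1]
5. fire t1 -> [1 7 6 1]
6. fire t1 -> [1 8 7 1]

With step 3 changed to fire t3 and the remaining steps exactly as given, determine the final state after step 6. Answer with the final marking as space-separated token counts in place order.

(re-executing from step 3 with the substitution; state before step 3: [3 5 2 1])
3. fire t3 -> [3 5 2 1]
4. fire t1 -> [3 6 3 1]
5. fire t1 -> [3 7 4 1]
6. fire t1 -> [3 8 5 1]

3 8 5 1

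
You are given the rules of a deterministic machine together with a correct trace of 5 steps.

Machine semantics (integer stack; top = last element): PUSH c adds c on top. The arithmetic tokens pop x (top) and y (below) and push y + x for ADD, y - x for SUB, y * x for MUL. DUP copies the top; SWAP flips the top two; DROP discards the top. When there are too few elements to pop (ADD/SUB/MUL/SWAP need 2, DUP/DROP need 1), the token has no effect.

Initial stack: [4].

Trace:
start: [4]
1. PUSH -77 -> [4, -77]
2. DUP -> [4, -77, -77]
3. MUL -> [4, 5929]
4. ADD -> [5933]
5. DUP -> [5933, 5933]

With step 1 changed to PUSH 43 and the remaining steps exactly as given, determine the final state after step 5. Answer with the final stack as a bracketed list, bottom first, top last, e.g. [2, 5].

(re-executing from step 1 with the substitution; state before step 1: [4])
1. PUSH 43 -> [4, 43]
2. DUP -> [4, 43, 43]
3. MUL -> [4, 1849]
4. ADD -> [1853]
5. DUP -> [1853, 1853]

[1853, 1853]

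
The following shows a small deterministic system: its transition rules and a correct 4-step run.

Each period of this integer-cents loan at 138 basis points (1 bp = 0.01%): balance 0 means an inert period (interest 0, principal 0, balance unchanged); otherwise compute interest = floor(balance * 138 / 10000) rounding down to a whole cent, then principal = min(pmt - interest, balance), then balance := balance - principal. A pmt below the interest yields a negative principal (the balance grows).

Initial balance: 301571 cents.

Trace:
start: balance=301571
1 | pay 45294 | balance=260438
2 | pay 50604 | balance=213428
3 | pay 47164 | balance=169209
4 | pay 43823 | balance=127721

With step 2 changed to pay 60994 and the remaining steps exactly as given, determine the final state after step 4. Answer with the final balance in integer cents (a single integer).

117041

(re-executing from step 2 with the substitution; state before step 2: balance=260438)
2 | pay 60994 | balance=203038
3 | pay 47164 | balance=158675
4 | pay 43823 | balance=117041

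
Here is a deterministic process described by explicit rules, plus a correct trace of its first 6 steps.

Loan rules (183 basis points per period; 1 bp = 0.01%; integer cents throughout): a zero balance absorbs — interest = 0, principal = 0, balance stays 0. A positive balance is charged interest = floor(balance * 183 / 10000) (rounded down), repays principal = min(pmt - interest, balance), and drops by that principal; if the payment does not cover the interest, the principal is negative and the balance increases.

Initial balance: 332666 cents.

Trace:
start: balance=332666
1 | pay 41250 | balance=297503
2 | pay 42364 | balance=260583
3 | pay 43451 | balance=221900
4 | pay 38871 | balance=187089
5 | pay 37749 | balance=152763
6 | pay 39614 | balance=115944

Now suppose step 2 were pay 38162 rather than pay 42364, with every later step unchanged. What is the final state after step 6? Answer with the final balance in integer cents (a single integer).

(re-executing from step 2 with the substitution; state before step 2: balance=297503)
2 | pay 38162 | balance=264785
3 | pay 43451 | balance=226179
4 | pay 38871 | balance=191447
5 | pay 37749 | balance=157201
6 | pay 39614 | balance=120463

120463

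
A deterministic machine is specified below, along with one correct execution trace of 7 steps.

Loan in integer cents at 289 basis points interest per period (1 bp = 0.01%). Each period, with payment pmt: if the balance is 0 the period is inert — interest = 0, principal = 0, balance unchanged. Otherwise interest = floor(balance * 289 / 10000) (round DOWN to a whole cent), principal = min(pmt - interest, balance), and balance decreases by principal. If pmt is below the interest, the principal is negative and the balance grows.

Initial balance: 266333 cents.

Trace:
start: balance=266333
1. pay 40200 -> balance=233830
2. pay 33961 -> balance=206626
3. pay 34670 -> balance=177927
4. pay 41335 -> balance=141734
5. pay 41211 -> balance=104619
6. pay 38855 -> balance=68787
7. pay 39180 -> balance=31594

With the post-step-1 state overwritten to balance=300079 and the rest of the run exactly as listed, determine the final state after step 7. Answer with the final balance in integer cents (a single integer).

state after step 1 := balance=300079
2. pay 33961 -> balance=274790
3. pay 34670 -> balance=248061
4. pay 41335 -> balance=213894
5. pay 41211 -> balance=178864
6. pay 38855 -> balance=145178
7. pay 39180 -> balance=110193

110193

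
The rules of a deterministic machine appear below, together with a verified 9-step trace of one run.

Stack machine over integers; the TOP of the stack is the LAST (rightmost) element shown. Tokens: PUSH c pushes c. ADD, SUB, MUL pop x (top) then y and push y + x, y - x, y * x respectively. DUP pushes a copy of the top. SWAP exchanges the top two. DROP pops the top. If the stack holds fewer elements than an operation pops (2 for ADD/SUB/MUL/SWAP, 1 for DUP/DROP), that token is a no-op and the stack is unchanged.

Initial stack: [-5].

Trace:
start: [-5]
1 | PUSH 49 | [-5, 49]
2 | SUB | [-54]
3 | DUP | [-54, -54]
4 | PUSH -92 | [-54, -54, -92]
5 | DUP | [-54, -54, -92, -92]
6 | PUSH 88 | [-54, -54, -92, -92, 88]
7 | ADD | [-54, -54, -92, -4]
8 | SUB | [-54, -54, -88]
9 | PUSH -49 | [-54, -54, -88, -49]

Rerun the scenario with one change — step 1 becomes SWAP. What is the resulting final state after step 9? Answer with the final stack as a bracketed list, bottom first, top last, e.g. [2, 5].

[-5, -5, -88, -49]

(re-executing from step 1 with the substitution; state before step 1: [-5])
1 | SWAP | [-5]
2 | SUB | [-5]
3 | DUP | [-5, -5]
4 | PUSH -92 | [-5, -5, -92]
5 | DUP | [-5, -5, -92, -92]
6 | PUSH 88 | [-5, -5, -92, -92, 88]
7 | ADD | [-5, -5, -92, -4]
8 | SUB | [-5, -5, -88]
9 | PUSH -49 | [-5, -5, -88, -49]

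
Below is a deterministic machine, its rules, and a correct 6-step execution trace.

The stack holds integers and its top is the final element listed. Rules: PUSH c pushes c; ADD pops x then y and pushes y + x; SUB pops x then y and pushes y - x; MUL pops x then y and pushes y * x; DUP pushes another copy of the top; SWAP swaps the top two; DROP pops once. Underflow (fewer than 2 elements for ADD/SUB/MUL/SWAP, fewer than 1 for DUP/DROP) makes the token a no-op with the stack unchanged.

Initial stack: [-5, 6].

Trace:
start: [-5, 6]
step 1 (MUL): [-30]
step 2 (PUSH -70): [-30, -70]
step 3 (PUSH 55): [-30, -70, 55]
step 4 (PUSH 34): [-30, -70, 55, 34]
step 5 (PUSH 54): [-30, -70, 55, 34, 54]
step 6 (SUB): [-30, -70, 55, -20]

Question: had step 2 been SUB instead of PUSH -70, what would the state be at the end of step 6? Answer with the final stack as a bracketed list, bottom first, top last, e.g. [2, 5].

[-30, 55, -20]

(re-executing from step 2 with the substitution; state before step 2: [-30])
step 2 (SUB): [-30]
step 3 (PUSH 55): [-30, 55]
step 4 (PUSH 34): [-30, 55, 34]
step 5 (PUSH 54): [-30, 55, 34, 54]
step 6 (SUB): [-30, 55, -20]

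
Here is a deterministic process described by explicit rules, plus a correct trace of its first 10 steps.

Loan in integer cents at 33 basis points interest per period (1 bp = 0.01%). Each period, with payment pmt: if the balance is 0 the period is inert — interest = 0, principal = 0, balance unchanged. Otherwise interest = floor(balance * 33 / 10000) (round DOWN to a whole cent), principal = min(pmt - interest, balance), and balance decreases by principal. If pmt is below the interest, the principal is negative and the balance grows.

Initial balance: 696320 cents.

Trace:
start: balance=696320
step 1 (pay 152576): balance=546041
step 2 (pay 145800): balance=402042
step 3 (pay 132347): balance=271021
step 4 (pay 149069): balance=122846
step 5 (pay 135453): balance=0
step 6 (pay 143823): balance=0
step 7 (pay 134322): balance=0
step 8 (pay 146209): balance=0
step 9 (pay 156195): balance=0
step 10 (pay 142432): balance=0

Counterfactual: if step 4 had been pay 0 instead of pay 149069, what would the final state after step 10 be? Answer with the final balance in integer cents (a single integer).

(re-executing from step 4 with the substitution; state before step 4: balance=271021)
step 4 (pay 0): balance=271915
step 5 (pay 135453): balance=137359
step 6 (pay 143823): balance=0
step 7 (pay 134322): balance=0
step 8 (pay 146209): balance=0
step 9 (pay 156195): balance=0
step 10 (pay 142432): balance=0

0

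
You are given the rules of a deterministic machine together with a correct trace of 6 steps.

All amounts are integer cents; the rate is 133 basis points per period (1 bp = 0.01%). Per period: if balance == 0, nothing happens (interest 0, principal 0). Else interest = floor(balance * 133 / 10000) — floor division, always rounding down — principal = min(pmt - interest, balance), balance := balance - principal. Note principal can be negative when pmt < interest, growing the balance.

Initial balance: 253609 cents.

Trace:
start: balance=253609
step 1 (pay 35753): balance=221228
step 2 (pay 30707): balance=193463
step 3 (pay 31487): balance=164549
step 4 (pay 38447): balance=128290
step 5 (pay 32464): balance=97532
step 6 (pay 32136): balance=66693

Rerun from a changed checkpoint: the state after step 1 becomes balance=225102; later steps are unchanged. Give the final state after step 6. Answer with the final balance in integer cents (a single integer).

state after step 1 := balance=225102
step 2 (pay 30707): balance=197388
step 3 (pay 31487): balance=168526
step 4 (pay 38447): balance=132320
step 5 (pay 32464): balance=101615
step 6 (pay 32136): balance=70830

70830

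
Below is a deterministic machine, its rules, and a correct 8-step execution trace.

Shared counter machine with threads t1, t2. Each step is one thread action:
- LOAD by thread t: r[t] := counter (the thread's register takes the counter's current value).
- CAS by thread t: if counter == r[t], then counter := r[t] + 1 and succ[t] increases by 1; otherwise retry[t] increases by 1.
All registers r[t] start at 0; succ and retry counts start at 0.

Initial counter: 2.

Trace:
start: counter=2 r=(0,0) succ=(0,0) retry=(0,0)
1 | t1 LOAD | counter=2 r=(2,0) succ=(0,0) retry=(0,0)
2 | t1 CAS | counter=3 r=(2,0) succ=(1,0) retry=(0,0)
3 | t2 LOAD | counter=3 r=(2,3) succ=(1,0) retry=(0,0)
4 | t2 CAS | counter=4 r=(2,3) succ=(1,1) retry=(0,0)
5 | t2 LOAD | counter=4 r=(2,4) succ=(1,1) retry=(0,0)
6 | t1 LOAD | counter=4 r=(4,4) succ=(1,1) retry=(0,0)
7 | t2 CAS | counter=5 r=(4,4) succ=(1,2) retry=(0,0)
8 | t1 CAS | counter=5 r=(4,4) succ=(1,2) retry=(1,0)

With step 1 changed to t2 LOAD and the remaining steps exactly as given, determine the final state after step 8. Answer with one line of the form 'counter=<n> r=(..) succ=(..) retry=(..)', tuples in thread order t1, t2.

counter=4 r=(3,3) succ=(0,2) retry=(2,0)

(re-executing from step 1 with the substitution; state before step 1: counter=2 r=(0,0) succ=(0,0) retry=(0,0))
1 | t2 LOAD | counter=2 r=(0,2) succ=(0,0) retry=(0,0)
2 | t1 CAS | counter=2 r=(0,2) succ=(0,0) retry=(1,0)
3 | t2 LOAD | counter=2 r=(0,2) succ=(0,0) retry=(1,0)
4 | t2 CAS | counter=3 r=(0,2) succ=(0,1) retry=(1,0)
5 | t2 LOAD | counter=3 r=(0,3) succ=(0,1) retry=(1,0)
6 | t1 LOAD | counter=3 r=(3,3) succ=(0,1) retry=(1,0)
7 | t2 CAS | counter=4 r=(3,3) succ=(0,2) retry=(1,0)
8 | t1 CAS | counter=4 r=(3,3) succ=(0,2) retry=(2,0)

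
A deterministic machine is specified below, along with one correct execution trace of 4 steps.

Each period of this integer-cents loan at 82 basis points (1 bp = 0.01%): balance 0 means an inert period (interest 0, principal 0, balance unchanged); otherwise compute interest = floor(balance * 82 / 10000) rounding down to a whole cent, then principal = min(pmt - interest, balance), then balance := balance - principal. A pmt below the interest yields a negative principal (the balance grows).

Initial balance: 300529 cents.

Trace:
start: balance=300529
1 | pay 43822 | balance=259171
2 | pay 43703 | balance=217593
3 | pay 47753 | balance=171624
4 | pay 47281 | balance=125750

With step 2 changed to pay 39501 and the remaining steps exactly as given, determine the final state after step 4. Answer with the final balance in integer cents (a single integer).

130021

(re-executing from step 2 with the substitution; state before step 2: balance=259171)
2 | pay 39501 | balance=221795
3 | pay 47753 | balance=175860
4 | pay 47281 | balance=130021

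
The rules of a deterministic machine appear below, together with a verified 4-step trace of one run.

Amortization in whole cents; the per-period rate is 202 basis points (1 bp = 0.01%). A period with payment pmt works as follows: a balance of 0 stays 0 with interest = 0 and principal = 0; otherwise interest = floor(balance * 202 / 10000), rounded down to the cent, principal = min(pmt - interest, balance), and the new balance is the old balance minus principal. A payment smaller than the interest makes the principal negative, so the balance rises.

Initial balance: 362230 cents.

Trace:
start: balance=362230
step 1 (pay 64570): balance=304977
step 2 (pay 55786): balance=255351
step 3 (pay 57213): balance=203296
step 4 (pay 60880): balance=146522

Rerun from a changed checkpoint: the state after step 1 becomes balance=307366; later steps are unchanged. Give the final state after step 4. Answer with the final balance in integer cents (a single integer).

state after step 1 := balance=307366
step 2 (pay 55786): balance=257788
step 3 (pay 57213): balance=205782
step 4 (pay 60880): balance=149058

149058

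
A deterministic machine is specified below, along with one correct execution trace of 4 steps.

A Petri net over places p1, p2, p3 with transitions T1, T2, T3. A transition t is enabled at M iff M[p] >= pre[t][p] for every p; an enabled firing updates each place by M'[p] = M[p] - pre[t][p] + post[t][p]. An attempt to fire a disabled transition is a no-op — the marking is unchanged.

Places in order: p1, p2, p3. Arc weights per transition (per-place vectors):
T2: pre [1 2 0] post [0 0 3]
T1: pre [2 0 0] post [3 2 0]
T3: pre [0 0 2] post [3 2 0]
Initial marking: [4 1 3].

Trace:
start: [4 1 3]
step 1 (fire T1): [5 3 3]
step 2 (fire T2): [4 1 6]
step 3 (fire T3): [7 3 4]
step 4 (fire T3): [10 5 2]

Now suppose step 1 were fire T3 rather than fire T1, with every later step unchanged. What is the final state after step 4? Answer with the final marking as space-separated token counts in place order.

12 5 0

(re-executing from step 1 with the substitution; state before step 1: [4 1 3])
step 1 (fire T3): [7 3 1]
step 2 (fire T2): [6 1 4]
step 3 (fire T3): [9 3 2]
step 4 (fire T3): [12 5 0]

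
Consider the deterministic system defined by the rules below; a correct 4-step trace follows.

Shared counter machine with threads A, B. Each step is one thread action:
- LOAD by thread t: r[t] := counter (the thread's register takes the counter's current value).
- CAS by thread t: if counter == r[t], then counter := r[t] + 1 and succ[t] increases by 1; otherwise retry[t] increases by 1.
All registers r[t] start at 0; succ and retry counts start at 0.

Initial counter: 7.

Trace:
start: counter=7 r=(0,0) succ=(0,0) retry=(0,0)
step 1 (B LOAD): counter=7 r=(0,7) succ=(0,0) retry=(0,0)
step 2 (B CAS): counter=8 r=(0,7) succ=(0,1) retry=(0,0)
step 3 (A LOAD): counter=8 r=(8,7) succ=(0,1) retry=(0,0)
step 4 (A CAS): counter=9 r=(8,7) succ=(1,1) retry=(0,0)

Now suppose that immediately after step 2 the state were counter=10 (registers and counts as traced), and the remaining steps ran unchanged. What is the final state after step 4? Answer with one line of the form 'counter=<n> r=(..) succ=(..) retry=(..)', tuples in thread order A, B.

counter=11 r=(10,7) succ=(1,1) retry=(0,0)

state after step 2 := counter=10 r=(0,7) succ=(0,1) retry=(0,0)
step 3 (A LOAD): counter=10 r=(10,7) succ=(0,1) retry=(0,0)
step 4 (A CAS): counter=11 r=(10,7) succ=(1,1) retry=(0,0)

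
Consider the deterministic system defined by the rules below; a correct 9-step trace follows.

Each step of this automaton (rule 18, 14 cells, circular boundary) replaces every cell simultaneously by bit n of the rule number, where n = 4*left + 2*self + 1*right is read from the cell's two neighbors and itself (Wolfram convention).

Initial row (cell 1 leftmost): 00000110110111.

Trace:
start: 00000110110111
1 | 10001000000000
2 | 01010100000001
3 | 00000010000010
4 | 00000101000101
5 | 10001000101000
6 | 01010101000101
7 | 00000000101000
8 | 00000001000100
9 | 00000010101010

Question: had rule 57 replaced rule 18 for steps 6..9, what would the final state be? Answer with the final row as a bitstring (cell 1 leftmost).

01010101010101

(re-executing steps 6..9 under rule 57; state before step 6: 10001000101000)
6 | 01100110010110
7 | 01010101001101
8 | 10101010101010
9 | 01010101010101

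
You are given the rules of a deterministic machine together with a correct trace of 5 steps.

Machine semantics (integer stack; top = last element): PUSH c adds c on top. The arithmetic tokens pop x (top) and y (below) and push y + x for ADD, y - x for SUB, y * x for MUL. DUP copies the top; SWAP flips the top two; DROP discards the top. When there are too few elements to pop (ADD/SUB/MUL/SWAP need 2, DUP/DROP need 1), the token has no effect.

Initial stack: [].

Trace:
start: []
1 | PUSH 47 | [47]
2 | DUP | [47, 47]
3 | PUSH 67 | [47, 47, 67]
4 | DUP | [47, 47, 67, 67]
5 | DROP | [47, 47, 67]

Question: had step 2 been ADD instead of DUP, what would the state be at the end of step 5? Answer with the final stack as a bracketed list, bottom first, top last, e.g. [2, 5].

[47, 67]

(re-executing from step 2 with the substitution; state before step 2: [47])
2 | ADD | [47]
3 | PUSH 67 | [47, 67]
4 | DUP | [47, 67, 67]
5 | DROP | [47, 67]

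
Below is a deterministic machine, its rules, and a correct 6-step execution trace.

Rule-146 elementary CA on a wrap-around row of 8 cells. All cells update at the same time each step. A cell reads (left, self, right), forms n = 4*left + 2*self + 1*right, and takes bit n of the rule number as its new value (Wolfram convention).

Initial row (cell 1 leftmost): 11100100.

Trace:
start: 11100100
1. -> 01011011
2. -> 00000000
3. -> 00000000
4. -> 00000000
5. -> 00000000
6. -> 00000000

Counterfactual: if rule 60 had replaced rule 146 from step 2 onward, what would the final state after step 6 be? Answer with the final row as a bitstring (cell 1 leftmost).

(re-executing steps 2..6 under rule 60; state before step 2: 01011011)
2. -> 11110110
3. -> 10001101
4. -> 01001011
5. -> 11101110
6. -> 10011001

10011001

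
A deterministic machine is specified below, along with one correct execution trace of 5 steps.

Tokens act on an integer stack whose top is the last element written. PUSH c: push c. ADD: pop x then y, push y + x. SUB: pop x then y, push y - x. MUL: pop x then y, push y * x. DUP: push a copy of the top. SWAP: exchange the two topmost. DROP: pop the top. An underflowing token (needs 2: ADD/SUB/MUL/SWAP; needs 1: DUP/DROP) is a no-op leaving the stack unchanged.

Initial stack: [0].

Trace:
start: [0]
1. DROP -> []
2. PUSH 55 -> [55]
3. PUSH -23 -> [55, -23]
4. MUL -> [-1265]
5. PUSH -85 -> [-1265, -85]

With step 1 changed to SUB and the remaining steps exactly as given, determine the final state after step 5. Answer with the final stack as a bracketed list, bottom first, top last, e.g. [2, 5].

[0, -1265, -85]

(re-executing from step 1 with the substitution; state before step 1: [0])
1. SUB -> [0]
2. PUSH 55 -> [0, 55]
3. PUSH -23 -> [0, 55, -23]
4. MUL -> [0, -1265]
5. PUSH -85 -> [0, -1265, -85]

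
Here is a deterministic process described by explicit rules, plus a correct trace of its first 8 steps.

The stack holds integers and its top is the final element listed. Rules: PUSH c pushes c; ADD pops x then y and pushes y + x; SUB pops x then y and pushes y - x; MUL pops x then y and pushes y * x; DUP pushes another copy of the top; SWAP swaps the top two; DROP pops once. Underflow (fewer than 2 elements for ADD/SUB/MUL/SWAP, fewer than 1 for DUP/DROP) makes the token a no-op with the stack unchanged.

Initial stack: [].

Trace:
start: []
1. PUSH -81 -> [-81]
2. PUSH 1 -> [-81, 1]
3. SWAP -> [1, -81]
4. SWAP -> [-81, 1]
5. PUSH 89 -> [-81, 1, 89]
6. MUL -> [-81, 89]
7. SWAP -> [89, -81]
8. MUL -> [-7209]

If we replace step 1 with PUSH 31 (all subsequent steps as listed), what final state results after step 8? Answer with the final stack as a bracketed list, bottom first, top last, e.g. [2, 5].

(re-executing from step 1 with the substitution; state before step 1: [])
1. PUSH 31 -> [31]
2. PUSH 1 -> [31, 1]
3. SWAP -> [1, 31]
4. SWAP -> [31, 1]
5. PUSH 89 -> [31, 1, 89]
6. MUL -> [31, 89]
7. SWAP -> [89, 31]
8. MUL -> [2759]

[2759]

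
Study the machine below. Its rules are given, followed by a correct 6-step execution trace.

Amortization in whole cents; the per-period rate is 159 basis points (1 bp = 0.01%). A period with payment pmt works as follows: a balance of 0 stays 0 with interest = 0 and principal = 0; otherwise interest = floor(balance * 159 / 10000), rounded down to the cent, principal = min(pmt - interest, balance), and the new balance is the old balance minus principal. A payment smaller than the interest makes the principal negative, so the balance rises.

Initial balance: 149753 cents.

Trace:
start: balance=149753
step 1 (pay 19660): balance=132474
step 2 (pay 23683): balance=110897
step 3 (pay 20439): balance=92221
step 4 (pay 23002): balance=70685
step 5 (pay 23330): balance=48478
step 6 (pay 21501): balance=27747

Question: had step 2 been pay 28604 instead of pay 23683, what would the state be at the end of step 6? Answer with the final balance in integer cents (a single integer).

(re-executing from step 2 with the substitution; state before step 2: balance=132474)
step 2 (pay 28604): balance=105976
step 3 (pay 20439): balance=87222
step 4 (pay 23002): balance=65606
step 5 (pay 23330): balance=43319
step 6 (pay 21501): balance=22506

22506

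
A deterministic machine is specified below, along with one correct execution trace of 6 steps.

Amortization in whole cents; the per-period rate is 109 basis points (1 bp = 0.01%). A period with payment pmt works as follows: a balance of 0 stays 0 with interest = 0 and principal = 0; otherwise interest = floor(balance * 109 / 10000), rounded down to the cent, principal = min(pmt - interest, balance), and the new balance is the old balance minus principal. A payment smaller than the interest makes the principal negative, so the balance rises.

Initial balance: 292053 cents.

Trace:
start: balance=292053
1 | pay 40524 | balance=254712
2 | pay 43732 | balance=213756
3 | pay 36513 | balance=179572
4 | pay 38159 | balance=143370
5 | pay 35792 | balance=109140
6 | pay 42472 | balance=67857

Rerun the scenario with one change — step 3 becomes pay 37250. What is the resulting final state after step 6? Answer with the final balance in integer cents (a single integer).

(re-executing from step 3 with the substitution; state before step 3: balance=213756)
3 | pay 37250 | balance=178835
4 | pay 38159 | balance=142625
5 | pay 35792 | balance=108387
6 | pay 42472 | balance=67096

67096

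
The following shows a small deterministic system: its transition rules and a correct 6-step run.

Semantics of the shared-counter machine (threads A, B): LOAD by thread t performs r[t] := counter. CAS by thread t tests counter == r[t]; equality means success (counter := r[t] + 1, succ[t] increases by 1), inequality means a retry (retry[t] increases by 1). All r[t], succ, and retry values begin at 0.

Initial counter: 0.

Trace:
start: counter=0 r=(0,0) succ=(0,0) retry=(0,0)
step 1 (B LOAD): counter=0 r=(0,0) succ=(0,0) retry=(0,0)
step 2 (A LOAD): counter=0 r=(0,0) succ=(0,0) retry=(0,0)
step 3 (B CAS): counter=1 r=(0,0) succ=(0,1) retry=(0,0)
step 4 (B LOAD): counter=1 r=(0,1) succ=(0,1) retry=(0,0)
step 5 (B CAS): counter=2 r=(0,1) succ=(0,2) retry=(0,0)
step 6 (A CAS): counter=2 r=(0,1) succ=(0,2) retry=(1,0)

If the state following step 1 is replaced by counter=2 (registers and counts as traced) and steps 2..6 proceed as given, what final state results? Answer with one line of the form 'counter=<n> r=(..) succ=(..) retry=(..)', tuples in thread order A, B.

state after step 1 := counter=2 r=(0,0) succ=(0,0) retry=(0,0)
step 2 (A LOAD): counter=2 r=(2,0) succ=(0,0) retry=(0,0)
step 3 (B CAS): counter=2 r=(2,0) succ=(0,0) retry=(0,1)
step 4 (B LOAD): counter=2 r=(2,2) succ=(0,0) retry=(0,1)
step 5 (B CAS): counter=3 r=(2,2) succ=(0,1) retry=(0,1)
step 6 (A CAS): counter=3 r=(2,2) succ=(0,1) retry=(1,1)

counter=3 r=(2,2) succ=(0,1) retry=(1,1)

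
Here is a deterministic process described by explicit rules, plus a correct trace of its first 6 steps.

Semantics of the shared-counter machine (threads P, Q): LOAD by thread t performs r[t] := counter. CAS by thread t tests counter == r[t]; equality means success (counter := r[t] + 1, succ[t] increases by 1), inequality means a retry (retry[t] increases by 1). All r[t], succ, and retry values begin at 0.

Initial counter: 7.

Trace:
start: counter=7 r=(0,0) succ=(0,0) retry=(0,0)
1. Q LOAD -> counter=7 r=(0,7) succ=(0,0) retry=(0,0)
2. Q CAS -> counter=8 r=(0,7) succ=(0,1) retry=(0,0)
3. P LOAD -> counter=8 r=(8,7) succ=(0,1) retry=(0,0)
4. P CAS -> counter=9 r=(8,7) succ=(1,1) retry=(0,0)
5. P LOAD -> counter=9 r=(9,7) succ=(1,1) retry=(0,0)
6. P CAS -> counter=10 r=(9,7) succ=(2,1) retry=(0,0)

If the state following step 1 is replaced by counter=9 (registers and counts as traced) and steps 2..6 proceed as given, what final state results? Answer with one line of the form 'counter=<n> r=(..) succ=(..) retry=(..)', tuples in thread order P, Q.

counter=11 r=(10,7) succ=(2,0) retry=(0,1)

state after step 1 := counter=9 r=(0,7) succ=(0,0) retry=(0,0)
2. Q CAS -> counter=9 r=(0,7) succ=(0,0) retry=(0,1)
3. P LOAD -> counter=9 r=(9,7) succ=(0,0) retry=(0,1)
4. P CAS -> counter=10 r=(9,7) succ=(1,0) retry=(0,1)
5. P LOAD -> counter=10 r=(10,7) succ=(1,0) retry=(0,1)
6. P CAS -> counter=11 r=(10,7) succ=(2,0) retry=(0,1)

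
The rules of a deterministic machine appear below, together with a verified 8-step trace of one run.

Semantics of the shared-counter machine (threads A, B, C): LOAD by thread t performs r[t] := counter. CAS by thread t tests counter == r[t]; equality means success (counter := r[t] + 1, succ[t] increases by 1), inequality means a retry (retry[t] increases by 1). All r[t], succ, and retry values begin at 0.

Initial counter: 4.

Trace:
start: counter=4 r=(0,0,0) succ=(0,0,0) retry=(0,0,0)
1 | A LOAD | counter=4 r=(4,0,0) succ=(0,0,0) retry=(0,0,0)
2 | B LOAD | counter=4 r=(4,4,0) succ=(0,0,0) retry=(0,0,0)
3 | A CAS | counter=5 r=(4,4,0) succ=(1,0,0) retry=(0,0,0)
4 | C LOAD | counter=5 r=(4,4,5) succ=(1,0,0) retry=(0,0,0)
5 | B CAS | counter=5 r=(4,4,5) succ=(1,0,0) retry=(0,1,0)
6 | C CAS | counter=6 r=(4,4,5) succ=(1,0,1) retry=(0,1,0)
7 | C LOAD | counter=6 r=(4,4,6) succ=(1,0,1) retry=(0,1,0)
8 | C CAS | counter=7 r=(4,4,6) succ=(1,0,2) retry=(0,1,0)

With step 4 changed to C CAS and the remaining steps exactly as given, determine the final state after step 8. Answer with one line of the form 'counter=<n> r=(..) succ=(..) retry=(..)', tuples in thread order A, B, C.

counter=6 r=(4,4,5) succ=(1,0,1) retry=(0,1,2)

(re-executing from step 4 with the substitution; state before step 4: counter=5 r=(4,4,0) succ=(1,0,0) retry=(0,0,0))
4 | C CAS | counter=5 r=(4,4,0) succ=(1,0,0) retry=(0,0,1)
5 | B CAS | counter=5 r=(4,4,0) succ=(1,0,0) retry=(0,1,1)
6 | C CAS | counter=5 r=(4,4,0) succ=(1,0,0) retry=(0,1,2)
7 | C LOAD | counter=5 r=(4,4,5) succ=(1,0,0) retry=(0,1,2)
8 | C CAS | counter=6 r=(4,4,5) succ=(1,0,1) retry=(0,1,2)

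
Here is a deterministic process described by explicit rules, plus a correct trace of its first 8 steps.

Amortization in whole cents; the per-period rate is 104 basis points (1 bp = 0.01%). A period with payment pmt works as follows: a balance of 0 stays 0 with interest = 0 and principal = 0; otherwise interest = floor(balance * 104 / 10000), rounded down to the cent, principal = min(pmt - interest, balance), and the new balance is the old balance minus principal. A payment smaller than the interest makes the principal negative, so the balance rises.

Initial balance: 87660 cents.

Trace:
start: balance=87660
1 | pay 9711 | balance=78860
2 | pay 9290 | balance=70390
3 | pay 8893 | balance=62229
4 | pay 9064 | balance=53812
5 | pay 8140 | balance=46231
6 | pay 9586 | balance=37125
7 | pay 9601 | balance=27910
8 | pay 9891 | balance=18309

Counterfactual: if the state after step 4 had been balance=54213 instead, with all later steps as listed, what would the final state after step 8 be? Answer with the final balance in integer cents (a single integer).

18727

state after step 4 := balance=54213
5 | pay 8140 | balance=46636
6 | pay 9586 | balance=37535
7 | pay 9601 | balance=28324
8 | pay 9891 | balance=18727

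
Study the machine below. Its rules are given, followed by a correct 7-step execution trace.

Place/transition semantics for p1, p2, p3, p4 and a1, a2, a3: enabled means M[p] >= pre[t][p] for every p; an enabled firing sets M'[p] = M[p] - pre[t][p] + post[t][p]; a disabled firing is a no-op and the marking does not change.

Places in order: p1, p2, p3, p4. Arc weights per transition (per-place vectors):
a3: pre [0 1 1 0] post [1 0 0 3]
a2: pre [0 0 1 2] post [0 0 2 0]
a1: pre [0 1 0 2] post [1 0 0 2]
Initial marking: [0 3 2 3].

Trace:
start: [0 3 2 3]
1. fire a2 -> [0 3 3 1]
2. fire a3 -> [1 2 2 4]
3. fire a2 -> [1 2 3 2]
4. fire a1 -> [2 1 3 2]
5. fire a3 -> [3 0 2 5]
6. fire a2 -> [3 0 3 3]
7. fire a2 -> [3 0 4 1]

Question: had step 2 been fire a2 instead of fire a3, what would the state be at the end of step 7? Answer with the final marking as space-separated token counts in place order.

1 2 4 0

(re-executing from step 2 with the substitution; state before step 2: [0 3 3 1])
2. fire a2 -> [0 3 3 1]
3. fire a2 -> [0 3 3 1]
4. fire a1 -> [0 3 3 1]
5. fire a3 -> [1 2 2 4]
6. fire a2 -> [1 2 3 2]
7. fire a2 -> [1 2 4 0]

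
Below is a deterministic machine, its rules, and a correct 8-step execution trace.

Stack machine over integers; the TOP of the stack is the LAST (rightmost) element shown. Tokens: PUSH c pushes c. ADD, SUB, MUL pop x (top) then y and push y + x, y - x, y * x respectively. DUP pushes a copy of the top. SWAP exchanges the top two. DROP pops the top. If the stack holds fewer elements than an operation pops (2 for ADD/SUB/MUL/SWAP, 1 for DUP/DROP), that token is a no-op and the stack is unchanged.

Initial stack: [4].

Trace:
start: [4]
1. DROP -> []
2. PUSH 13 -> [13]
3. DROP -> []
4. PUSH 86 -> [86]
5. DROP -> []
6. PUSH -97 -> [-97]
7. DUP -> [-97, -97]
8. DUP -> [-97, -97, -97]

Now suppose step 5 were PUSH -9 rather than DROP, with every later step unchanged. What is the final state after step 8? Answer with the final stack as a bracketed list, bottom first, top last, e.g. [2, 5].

(re-executing from step 5 with the substitution; state before step 5: [86])
5. PUSH -9 -> [86, -9]
6. PUSH -97 -> [86, -9, -97]
7. DUP -> [86, -9, -97, -97]
8. DUP -> [86, -9, -97, -97, -97]

[86, -9, -97, -97, -97]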